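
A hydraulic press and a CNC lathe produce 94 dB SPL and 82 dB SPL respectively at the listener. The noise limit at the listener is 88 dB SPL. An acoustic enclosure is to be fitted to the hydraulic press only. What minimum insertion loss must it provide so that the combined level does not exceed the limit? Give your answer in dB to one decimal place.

The untreated sources together contribute 10^(82/10) = 1.585e+08, i.e. 82.00 dB SPL.
The limit corresponds to 10^(88/10) = 6.310e+08; subtracting the fixed part leaves 4.725e+08 for the hydraulic press, i.e. 86.74 dB SPL.
So the hydraulic press must be reduced from 94 to 86.74 dB SPL: IL = 7.26 dB.

7.3 dB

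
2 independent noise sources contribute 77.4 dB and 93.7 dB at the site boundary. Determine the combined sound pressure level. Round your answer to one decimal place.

93.8 dB

Incoherent sources combine by intensity addition: L_total = 10·log₁₀(Σ 10^(L_i/10)).
Σ 10^(L/10) = 10^(77.4/10) + 10^(93.7/10) = 2.399e+09.
L_total = 10·log₁₀(2.399e+09) = 93.80 dB.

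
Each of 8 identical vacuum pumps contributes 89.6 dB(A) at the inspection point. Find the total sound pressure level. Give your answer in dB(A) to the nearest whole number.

L_total = L₁ + 10·log₁₀ N for N identical incoherent sources.
L_total = 89.6 + 10·log₁₀(8) = 89.6 + 9.031 = 98.63 dB(A).

99 dB(A)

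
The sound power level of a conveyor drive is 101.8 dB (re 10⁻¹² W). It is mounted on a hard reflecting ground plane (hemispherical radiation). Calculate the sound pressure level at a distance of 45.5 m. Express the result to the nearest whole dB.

L_p = L_w − 10·log₁₀(2π·r²) with r = 45.5 m.
2π·r² = 1.301e+04 m², 10·log₁₀ of that is 41.142 dB.
L_p = 101.8 − 41.142 = 60.66 dB.

61 dB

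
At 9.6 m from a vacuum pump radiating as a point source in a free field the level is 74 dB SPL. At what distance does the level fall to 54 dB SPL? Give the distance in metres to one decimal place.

The 20.0 dB drop corresponds to a distance ratio of 10^(20.0/20) for a point source.
r₂ = 9.6·10^((74−54)/20) = 9.6·10^(20.0/20) = 96.00 m.

96.0 m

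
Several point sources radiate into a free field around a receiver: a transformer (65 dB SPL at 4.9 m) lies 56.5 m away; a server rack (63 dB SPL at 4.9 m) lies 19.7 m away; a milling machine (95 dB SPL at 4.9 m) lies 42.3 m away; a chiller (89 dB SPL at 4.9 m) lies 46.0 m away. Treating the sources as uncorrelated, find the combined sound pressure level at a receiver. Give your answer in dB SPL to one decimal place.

First find each source's level at the receiver (point-source: −20·log₁₀(r/r_ref)), then combine on an intensity basis.
transformer: 65 − 20·log₁₀(56.5/4.9) = 65 − 21.24 = 43.76 dB SPL.
server rack: 63 − 20·log₁₀(19.7/4.9) = 63 − 12.09 = 50.91 dB SPL.
milling machine: 95 − 20·log₁₀(42.3/4.9) = 95 − 18.72 = 76.28 dB SPL.
chiller: 89 − 20·log₁₀(46.0/4.9) = 89 − 19.45 = 69.55 dB SPL.
Σ 10^(L/10) = 5.159e+07 → L_total = 10·log₁₀(5.159e+07) = 77.13 dB SPL.

77.1 dB SPL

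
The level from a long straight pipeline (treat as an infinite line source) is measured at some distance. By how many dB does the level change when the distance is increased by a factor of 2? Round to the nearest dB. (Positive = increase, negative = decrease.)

-3 dB

Line-source spreading: ΔL = −10·log₁₀(r₂/r₁).
ΔL = −10·log₁₀(2) = -3.01 dB.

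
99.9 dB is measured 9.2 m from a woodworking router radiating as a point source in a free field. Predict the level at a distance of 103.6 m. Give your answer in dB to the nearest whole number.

Spherical spreading from a point source gives a 20·log₁₀(r₂/r₁) drop.
L₂ = 99.9 − 20·log₁₀(103.6/9.2) = 99.9 − 21.031 = 78.87 dB.

79 dB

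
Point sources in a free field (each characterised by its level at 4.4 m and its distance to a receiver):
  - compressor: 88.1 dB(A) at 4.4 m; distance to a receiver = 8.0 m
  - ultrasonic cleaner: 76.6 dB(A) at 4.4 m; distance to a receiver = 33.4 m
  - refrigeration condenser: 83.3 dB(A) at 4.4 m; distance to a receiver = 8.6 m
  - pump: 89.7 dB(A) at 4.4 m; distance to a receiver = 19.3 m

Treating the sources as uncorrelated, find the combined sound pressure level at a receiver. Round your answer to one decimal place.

First find each source's level at the receiver (point-source: −20·log₁₀(r/r_ref)), then combine on an intensity basis.
compressor: 88.1 − 20·log₁₀(8.0/4.4) = 88.1 − 5.19 = 82.91 dB(A).
ultrasonic cleaner: 76.6 − 20·log₁₀(33.4/4.4) = 76.6 − 17.61 = 58.99 dB(A).
refrigeration condenser: 83.3 − 20·log₁₀(8.6/4.4) = 83.3 − 5.82 = 77.48 dB(A).
pump: 89.7 − 20·log₁₀(19.3/4.4) = 89.7 − 12.84 = 76.86 dB(A).
Σ 10^(L/10) = 3.006e+08 → L_total = 10·log₁₀(3.006e+08) = 84.78 dB(A).

84.8 dB(A)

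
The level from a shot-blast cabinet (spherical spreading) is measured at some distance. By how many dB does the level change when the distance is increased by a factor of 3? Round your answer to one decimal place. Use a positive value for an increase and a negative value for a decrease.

A point source loses 6 dB per doubling of distance; generally ΔL = −20·log₁₀(r₂/r₁).
ΔL = −20·log₁₀(3) = -9.54 dB.

-9.5 dB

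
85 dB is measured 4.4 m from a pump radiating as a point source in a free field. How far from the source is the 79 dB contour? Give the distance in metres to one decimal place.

The 6.0 dB drop corresponds to a distance ratio of 10^(6.0/20) for a point source.
r₂ = 4.4·10^((85−79)/20) = 4.4·10^(6.0/20) = 8.78 m.

8.8 m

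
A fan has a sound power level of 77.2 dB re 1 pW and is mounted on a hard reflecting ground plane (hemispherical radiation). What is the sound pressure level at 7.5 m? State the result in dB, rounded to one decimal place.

L_p = L_w − 10·log₁₀(2π·r²) with r = 7.5 m.
2π·r² = 353.4 m², 10·log₁₀ of that is 25.483 dB.
L_p = 77.2 − 25.483 = 51.72 dB.

51.7 dB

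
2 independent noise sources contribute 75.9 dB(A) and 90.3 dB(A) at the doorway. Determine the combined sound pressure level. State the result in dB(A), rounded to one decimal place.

For uncorrelated sources the intensities add, so convert each level to linear form, sum, and take 10·log₁₀ of the total.
Σ 10^(L/10) = 10^(75.9/10) + 10^(90.3/10) = 1.110e+09.
L_total = 10·log₁₀(1.110e+09) = 90.45 dB(A).

90.5 dB(A)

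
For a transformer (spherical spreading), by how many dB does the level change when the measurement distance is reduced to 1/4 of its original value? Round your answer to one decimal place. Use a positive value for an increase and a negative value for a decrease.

A point source loses 6 dB per doubling of distance; generally ΔL = −20·log₁₀(r₂/r₁).
ΔL = −20·log₁₀(0.25) = +12.04 dB.

+12.0 dB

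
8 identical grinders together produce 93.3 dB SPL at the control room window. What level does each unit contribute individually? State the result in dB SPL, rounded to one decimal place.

Dividing the total intensity by 8 lowers the level by 10·log₁₀ 8 = 9.031 dB: L₁ = 93.3 − 9.031.

84.3 dB SPL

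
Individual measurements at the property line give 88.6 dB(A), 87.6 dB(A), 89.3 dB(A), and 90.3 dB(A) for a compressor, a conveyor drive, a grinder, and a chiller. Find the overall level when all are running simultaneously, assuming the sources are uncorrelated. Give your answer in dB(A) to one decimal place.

95.1 dB(A)

Incoherent sources combine by intensity addition: L_total = 10·log₁₀(Σ 10^(L_i/10)).
Σ 10^(L/10) = 10^(88.6/10) + 10^(87.6/10) + 10^(89.3/10) + 10^(90.3/10) = 3.223e+09.
L_total = 10·log₁₀(3.223e+09) = 95.08 dB(A).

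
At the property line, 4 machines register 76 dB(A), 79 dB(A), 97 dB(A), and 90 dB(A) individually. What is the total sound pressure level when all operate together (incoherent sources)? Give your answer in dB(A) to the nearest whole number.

98 dB(A)

For uncorrelated sources the intensities add, so convert each level to linear form, sum, and take 10·log₁₀ of the total.
Σ 10^(L/10) = 10^(76/10) + 10^(79/10) + 10^(97/10) + 10^(90/10) = 6.131e+09.
L_total = 10·log₁₀(6.131e+09) = 97.88 dB(A).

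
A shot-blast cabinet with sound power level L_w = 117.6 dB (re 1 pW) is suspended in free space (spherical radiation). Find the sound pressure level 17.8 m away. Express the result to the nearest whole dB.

82 dB

L_p = L_w − 10·log₁₀(4π·r²) with r = 17.8 m.
4π·r² = 3982 m², 10·log₁₀ of that is 36.000 dB.
L_p = 117.6 − 36.000 = 81.60 dB.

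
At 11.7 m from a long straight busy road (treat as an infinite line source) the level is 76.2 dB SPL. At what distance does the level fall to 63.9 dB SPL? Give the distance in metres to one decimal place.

198.7 m

Line-source spreading drops the level by 10·log₁₀(r₂/r₁); inverting, r₂/r₁ = 10^(ΔL/10).
r₂ = 11.7·10^((76.2−63.9)/10) = 11.7·10^(12.3/10) = 198.69 m.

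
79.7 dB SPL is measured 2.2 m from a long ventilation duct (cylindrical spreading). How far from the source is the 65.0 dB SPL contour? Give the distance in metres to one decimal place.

64.9 m

For a line source L₁ − L₂ = 10·log₁₀(r₂/r₁), so r₂ = r₁·10^((L₁−L₂)/10).
r₂ = 2.2·10^((79.7−65.0)/10) = 2.2·10^(14.7/10) = 64.93 m.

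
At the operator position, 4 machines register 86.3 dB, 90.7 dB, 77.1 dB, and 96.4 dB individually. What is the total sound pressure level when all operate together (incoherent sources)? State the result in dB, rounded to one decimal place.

97.8 dB

Incoherent sources combine by intensity addition: L_total = 10·log₁₀(Σ 10^(L_i/10)).
Σ 10^(L/10) = 10^(86.3/10) + 10^(90.7/10) + 10^(77.1/10) + 10^(96.4/10) = 6.018e+09.
L_total = 10·log₁₀(6.018e+09) = 97.79 dB.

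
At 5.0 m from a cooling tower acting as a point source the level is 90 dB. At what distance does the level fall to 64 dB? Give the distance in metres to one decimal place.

For a point source L₁ − L₂ = 20·log₁₀(r₂/r₁), so r₂ = r₁·10^((L₁−L₂)/20).
r₂ = 5.0·10^((90−64)/20) = 5.0·10^(26.0/20) = 99.76 m.

99.8 m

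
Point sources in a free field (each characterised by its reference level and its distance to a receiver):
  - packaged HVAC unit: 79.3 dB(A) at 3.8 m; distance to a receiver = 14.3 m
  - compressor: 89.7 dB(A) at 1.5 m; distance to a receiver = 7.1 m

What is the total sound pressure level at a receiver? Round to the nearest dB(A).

Apply inverse-square spreading to bring every level to the receiver, then sum 10^(L/10).
packaged HVAC unit: 79.3 − 20·log₁₀(14.3/3.8) = 79.3 − 11.51 = 67.79 dB(A).
compressor: 89.7 − 20·log₁₀(7.1/1.5) = 89.7 − 13.50 = 76.20 dB(A).
Σ 10^(L/10) = 4.767e+07 → L_total = 10·log₁₀(4.767e+07) = 76.78 dB(A).

77 dB(A)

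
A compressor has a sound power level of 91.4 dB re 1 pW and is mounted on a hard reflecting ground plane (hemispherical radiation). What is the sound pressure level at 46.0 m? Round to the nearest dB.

The power spreads over a hemisphere of area 2π·r², so L_p = L_w − 10·log₁₀(2π·r²).
2π·r² = 1.33e+04 m², 10·log₁₀ of that is 41.237 dB.
L_p = 91.4 − 41.237 = 50.16 dB.

50 dB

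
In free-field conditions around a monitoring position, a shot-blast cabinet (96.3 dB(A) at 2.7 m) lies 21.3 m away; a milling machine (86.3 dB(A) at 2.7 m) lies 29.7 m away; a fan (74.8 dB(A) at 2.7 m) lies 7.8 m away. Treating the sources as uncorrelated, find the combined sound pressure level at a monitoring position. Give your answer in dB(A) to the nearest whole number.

79 dB(A)

Propagate each source to the receiver with L = L_ref − 20·log₁₀(r/r_ref), then add intensities.
shot-blast cabinet: 96.3 − 20·log₁₀(21.3/2.7) = 96.3 − 17.94 = 78.36 dB(A).
milling machine: 86.3 − 20·log₁₀(29.7/2.7) = 86.3 − 20.83 = 65.47 dB(A).
fan: 74.8 − 20·log₁₀(7.8/2.7) = 74.8 − 9.21 = 65.59 dB(A).
Σ 10^(L/10) = 7.569e+07 → L_total = 10·log₁₀(7.569e+07) = 78.79 dB(A).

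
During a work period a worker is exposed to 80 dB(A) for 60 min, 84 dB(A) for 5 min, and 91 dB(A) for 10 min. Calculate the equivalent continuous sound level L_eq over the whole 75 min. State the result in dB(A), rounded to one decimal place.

84.2 dB(A)

L_eq = 10·log₁₀[(1/T)·Σ tᵢ·10^(Lᵢ/10)] with T = 75 min.
Σ tᵢ·10^(Lᵢ/10) = 60·10^(80/10) + 5·10^(84/10) + 10·10^(91/10) = 1.985e+10.
L_eq = 10·log₁₀(1.985e+10/75) = 84.23 dB(A).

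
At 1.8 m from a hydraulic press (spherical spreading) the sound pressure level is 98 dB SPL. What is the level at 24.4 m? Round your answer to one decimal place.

75.4 dB SPL

For a point source, L₂ = L₁ − 20·log₁₀(r₂/r₁).
L₂ = 98 − 20·log₁₀(24.4/1.8) = 98 − 22.642 = 75.36 dB SPL.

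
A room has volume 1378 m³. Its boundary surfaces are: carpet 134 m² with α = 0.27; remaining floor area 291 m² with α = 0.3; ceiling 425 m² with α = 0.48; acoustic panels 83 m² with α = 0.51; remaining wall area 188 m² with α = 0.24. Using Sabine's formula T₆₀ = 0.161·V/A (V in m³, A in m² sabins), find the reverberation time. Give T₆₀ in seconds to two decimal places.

Total absorption A = 134·0.27 + 291·0.3 + 425·0.48 + 83·0.51 + 188·0.24 = 414.93 m² sabins.
T₆₀ = 0.161·V/A = 0.161·1378/414.93 = 0.535 s.

0.53 s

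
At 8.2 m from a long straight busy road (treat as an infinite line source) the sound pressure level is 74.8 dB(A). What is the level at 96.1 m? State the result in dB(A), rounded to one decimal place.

Cylindrical spreading from a line source gives a 10·log₁₀(r₂/r₁) drop.
L₂ = 74.8 − 10·log₁₀(96.1/8.2) = 74.8 − 10.689 = 64.11 dB(A).

64.1 dB(A)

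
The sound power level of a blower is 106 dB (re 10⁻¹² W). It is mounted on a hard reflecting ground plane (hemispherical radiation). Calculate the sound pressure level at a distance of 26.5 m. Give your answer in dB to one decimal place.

69.6 dB

Free-field hemispherical radiation: L_p = L_w − 10·log₁₀(2π·r²), r = 26.5 m.
2π·r² = 4412 m², 10·log₁₀ of that is 36.447 dB.
L_p = 106 − 36.447 = 69.55 dB.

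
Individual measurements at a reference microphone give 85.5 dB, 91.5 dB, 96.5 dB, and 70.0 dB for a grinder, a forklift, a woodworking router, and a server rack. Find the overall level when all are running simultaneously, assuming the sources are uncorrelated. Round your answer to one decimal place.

For uncorrelated sources the intensities add, so convert each level to linear form, sum, and take 10·log₁₀ of the total.
Σ 10^(L/10) = 10^(85.5/10) + 10^(91.5/10) + 10^(96.5/10) + 10^(70.0/10) = 6.244e+09.
L_total = 10·log₁₀(6.244e+09) = 97.95 dB.

98.0 dB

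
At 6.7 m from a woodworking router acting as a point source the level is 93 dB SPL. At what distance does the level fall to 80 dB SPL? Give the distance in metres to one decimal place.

29.9 m

For a point source L₁ − L₂ = 20·log₁₀(r₂/r₁), so r₂ = r₁·10^((L₁−L₂)/20).
r₂ = 6.7·10^((93−80)/20) = 6.7·10^(13.0/20) = 29.93 m.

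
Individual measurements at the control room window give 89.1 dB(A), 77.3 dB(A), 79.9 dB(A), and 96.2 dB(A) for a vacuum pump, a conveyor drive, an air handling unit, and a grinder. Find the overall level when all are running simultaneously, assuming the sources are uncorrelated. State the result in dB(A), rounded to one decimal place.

For uncorrelated sources the intensities add, so convert each level to linear form, sum, and take 10·log₁₀ of the total.
Σ 10^(L/10) = 10^(89.1/10) + 10^(77.3/10) + 10^(79.9/10) + 10^(96.2/10) = 5.133e+09.
L_total = 10·log₁₀(5.133e+09) = 97.10 dB(A).

97.1 dB(A)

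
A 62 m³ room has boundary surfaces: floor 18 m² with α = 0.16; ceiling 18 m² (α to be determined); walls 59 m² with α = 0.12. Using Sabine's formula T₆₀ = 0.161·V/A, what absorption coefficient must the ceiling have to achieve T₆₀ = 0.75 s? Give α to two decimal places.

0.19

A = 0.161·V/T₆₀ = 0.161·62/0.75 = 13.31 m² sabins.
Absorption from the other surfaces = 18·0.16 + 59·0.12 = 9.96 m², so the ceiling must supply 3.35 m² over 18 m².
α = 3.35/18 = 0.186.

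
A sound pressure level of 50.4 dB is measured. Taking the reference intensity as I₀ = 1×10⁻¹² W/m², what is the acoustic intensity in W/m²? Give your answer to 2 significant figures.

1.1e-07 W/m²

I = I₀·10^(L/10) = 10⁻¹² × 10^(50.4/10) = 10^(-6.960).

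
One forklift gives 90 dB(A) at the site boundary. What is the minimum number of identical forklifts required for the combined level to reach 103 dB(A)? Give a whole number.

The shortfall is 103 − 90 = 13.0 dB, and N units add 10·log₁₀ N, so need 10·log₁₀ N ≥ 13.0.
N ≥ 10^(13.0/10) = 19.953, so N = 20.

20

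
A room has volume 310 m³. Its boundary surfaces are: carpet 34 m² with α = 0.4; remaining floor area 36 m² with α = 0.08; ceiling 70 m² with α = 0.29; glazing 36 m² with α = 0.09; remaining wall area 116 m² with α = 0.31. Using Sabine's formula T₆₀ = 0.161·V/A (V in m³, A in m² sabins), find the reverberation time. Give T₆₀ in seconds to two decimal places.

Total absorption A = 34·0.4 + 36·0.08 + 70·0.29 + 36·0.09 + 116·0.31 = 75.98 m² sabins.
T₆₀ = 0.161·V/A = 0.161·310/75.98 = 0.657 s.

0.66 s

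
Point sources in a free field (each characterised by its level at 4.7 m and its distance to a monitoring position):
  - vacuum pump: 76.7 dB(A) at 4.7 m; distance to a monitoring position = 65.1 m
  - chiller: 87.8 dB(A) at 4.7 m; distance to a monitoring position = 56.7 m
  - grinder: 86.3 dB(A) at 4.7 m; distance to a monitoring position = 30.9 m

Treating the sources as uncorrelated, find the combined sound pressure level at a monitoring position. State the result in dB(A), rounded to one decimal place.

Apply inverse-square spreading to bring every level to the receiver, then sum 10^(L/10).
vacuum pump: 76.7 − 20·log₁₀(65.1/4.7) = 76.7 − 22.83 = 53.87 dB(A).
chiller: 87.8 − 20·log₁₀(56.7/4.7) = 87.8 − 21.63 = 66.17 dB(A).
grinder: 86.3 − 20·log₁₀(30.9/4.7) = 86.3 − 16.36 = 69.94 dB(A).
Σ 10^(L/10) = 1.425e+07 → L_total = 10·log₁₀(1.425e+07) = 71.54 dB(A).

71.5 dB(A)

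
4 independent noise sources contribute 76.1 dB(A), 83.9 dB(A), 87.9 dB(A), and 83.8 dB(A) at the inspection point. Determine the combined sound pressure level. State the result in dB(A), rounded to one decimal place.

90.6 dB(A)

For uncorrelated sources the intensities add, so convert each level to linear form, sum, and take 10·log₁₀ of the total.
Σ 10^(L/10) = 10^(76.1/10) + 10^(83.9/10) + 10^(87.9/10) + 10^(83.8/10) = 1.143e+09.
L_total = 10·log₁₀(1.143e+09) = 90.58 dB(A).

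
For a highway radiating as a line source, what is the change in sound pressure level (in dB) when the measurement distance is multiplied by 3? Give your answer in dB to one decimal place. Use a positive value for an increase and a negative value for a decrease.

-4.8 dB

A line source loses 3 dB per doubling of distance; generally ΔL = −10·log₁₀(r₂/r₁).
ΔL = −10·log₁₀(3) = -4.77 dB.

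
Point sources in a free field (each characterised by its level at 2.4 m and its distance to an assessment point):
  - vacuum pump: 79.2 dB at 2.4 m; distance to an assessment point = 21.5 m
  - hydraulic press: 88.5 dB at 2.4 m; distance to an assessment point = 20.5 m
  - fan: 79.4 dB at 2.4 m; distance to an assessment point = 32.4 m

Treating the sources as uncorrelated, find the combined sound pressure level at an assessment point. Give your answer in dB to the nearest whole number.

70 dB

First find each source's level at the receiver (point-source: −20·log₁₀(r/r_ref)), then combine on an intensity basis.
vacuum pump: 79.2 − 20·log₁₀(21.5/2.4) = 79.2 − 19.04 = 60.16 dB.
hydraulic press: 88.5 − 20·log₁₀(20.5/2.4) = 88.5 − 18.63 = 69.87 dB.
fan: 79.4 − 20·log₁₀(32.4/2.4) = 79.4 − 22.61 = 56.79 dB.
Σ 10^(L/10) = 1.122e+07 → L_total = 10·log₁₀(1.122e+07) = 70.50 dB.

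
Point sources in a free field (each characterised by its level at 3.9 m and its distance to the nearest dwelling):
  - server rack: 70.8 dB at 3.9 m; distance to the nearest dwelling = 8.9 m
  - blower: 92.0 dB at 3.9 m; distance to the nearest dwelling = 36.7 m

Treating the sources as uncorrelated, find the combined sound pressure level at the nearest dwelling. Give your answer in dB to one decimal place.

Apply inverse-square spreading to bring every level to the receiver, then sum 10^(L/10).
server rack: 70.8 − 20·log₁₀(8.9/3.9) = 70.8 − 7.17 = 63.63 dB.
blower: 92.0 − 20·log₁₀(36.7/3.9) = 92.0 − 19.47 = 72.53 dB.
Σ 10^(L/10) = 2.021e+07 → L_total = 10·log₁₀(2.021e+07) = 73.05 dB.

73.1 dB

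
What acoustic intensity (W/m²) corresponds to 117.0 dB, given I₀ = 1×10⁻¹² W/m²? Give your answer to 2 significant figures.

0.50 W/m²

L = 10·log₁₀(I/I₀) ⇒ I = I₀·10^(L/10) = 10⁻¹² × 10^11.70.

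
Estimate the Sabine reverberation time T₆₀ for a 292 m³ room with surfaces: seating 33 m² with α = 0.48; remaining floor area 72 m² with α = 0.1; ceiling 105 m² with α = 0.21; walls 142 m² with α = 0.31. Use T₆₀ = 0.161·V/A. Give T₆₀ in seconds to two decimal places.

0.53 s

Summing Sᵢαᵢ: 33·0.48 + 72·0.1 + 105·0.21 + 142·0.31 = 89.11 m².
T₆₀ = 0.161 × 292 / 89.11 = 0.528 s.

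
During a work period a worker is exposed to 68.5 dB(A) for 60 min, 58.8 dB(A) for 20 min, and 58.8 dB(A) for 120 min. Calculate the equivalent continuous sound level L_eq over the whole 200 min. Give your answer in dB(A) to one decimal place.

64.2 dB(A)

Weight each interval's intensity by its duration and average over T = 200 min:
Σ tᵢ·10^(Lᵢ/10) = 60·10^(68.5/10) + 20·10^(58.8/10) + 120·10^(58.8/10) = 5.310e+08.
L_eq = 10·log₁₀(5.310e+08/200) = 64.24 dB(A).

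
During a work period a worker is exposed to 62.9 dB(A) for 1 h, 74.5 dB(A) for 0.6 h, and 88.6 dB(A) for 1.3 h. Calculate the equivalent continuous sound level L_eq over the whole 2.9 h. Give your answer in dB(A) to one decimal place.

85.2 dB(A)

Weight each interval's intensity by its duration and average over T = 2.9 h:
Σ tᵢ·10^(Lᵢ/10) = 1·10^(62.9/10) + 0.6·10^(74.5/10) + 1.3·10^(88.6/10) = 9.606e+08.
L_eq = 10·log₁₀(9.606e+08/2.9) = 85.20 dB(A).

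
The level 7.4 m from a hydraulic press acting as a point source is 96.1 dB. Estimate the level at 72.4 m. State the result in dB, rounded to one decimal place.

76.3 dB

For a point source, L₂ = L₁ − 20·log₁₀(r₂/r₁).
L₂ = 96.1 − 20·log₁₀(72.4/7.4) = 96.1 − 19.810 = 76.29 dB.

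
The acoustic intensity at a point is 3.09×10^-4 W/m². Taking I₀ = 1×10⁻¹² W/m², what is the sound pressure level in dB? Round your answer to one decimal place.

I/I₀ = 3.09×10^-4/10⁻¹² = 3.09×10^8, and L = 10·log₁₀(I/I₀).
L = 10·(0.4900 + 8) = 84.90 dB.

84.9 dB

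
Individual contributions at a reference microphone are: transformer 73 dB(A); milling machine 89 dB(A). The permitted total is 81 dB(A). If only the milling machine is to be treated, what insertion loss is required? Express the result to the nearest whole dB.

9 dB

The untreated sources together contribute 10^(73/10) = 1.995e+07, i.e. 73.00 dB(A).
The limit corresponds to 10^(81/10) = 1.259e+08; subtracting the fixed part leaves 1.059e+08 for the milling machine, i.e. 80.25 dB(A).
So the milling machine must be reduced from 89 to 80.25 dB(A): IL = 8.75 dB.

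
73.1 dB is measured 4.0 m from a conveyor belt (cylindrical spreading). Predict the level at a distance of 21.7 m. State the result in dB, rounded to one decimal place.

65.8 dB

Cylindrical spreading from a line source gives a 10·log₁₀(r₂/r₁) drop.
L₂ = 73.1 − 10·log₁₀(21.7/4.0) = 73.1 − 7.344 = 65.76 dB.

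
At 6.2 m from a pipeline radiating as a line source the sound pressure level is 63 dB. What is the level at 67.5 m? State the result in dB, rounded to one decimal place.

Line-source attenuation: ΔL = 10·log₁₀(r₂/r₁) = 10·log₁₀(67.5/6.2) = 10.369 dB.
L₂ = 63 − 10·log₁₀(67.5/6.2) = 63 − 10.369 = 52.63 dB.

52.6 dB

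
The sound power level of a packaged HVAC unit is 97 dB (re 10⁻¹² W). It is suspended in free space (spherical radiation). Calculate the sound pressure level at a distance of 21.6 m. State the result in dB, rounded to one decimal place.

Free-field spherical radiation: L_p = L_w − 10·log₁₀(4π·r²), r = 21.6 m.
4π·r² = 5863 m², 10·log₁₀ of that is 37.681 dB.
L_p = 97 − 37.681 = 59.32 dB.

59.3 dB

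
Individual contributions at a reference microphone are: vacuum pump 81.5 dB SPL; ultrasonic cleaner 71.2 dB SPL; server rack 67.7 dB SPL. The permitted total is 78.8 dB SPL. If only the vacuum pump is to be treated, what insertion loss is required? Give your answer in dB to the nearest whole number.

The untreated sources together contribute 10^(71.2/10) + 10^(67.7/10) = 1.907e+07, i.e. 72.80 dB SPL.
The limit corresponds to 10^(78.8/10) = 7.586e+07; subtracting the fixed part leaves 5.679e+07 for the vacuum pump, i.e. 77.54 dB SPL.
So the vacuum pump must be reduced from 81.5 to 77.54 dB SPL: IL = 3.96 dB.

4 dB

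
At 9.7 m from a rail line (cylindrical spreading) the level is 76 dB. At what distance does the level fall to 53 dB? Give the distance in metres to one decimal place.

1935.4 m

The 23.0 dB drop corresponds to a distance ratio of 10^(23.0/10) for a line source.
r₂ = 9.7·10^((76−53)/10) = 9.7·10^(23.0/10) = 1935.40 m.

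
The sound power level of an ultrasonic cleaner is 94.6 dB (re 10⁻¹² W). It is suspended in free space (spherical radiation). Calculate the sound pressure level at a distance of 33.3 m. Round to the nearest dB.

The power spreads over a sphere of area 4π·r², so L_p = L_w − 10·log₁₀(4π·r²).
4π·r² = 1.393e+04 m², 10·log₁₀ of that is 41.441 dB.
L_p = 94.6 − 41.441 = 53.16 dB.

53 dB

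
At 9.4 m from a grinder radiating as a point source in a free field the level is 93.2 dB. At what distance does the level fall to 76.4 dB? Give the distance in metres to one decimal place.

Point-source spreading drops the level by 20·log₁₀(r₂/r₁); inverting, r₂/r₁ = 10^(ΔL/20).
r₂ = 9.4·10^((93.2−76.4)/20) = 9.4·10^(16.8/20) = 65.03 m.

65.0 m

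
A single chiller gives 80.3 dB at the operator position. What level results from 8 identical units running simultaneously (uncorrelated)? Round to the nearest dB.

89 dB

With 8 equal, uncorrelated contributions the intensity is 8× that of one unit, giving a rise of 10·log₁₀ 8.
L_total = 80.3 + 10·log₁₀(8) = 80.3 + 9.031 = 89.33 dB.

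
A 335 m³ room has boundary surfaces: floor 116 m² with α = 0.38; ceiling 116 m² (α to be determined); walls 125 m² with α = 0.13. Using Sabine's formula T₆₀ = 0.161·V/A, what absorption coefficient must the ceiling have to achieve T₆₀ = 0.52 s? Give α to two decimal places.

0.37

A = 0.161·V/T₆₀ = 0.161·335/0.52 = 103.72 m² sabins.
Absorption from the other surfaces = 116·0.38 + 125·0.13 = 60.33 m², so the ceiling must supply 43.39 m² over 116 m².
α = 43.39/116 = 0.374.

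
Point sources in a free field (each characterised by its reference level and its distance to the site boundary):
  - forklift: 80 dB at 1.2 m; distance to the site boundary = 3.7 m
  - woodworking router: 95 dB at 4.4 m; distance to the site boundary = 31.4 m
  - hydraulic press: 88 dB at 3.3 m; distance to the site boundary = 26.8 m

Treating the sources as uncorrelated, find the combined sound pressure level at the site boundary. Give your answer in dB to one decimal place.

79.1 dB

Propagate each source to the receiver with L = L_ref − 20·log₁₀(r/r_ref), then add intensities.
forklift: 80 − 20·log₁₀(3.7/1.2) = 80 − 9.78 = 70.22 dB.
woodworking router: 95 − 20·log₁₀(31.4/4.4) = 95 − 17.07 = 77.93 dB.
hydraulic press: 88 − 20·log₁₀(26.8/3.3) = 88 − 18.19 = 69.81 dB.
Σ 10^(L/10) = 8.218e+07 → L_total = 10·log₁₀(8.218e+07) = 79.15 dB.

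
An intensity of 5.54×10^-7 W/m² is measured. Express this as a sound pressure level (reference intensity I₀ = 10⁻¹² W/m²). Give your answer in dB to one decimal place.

57.4 dB

I/I₀ = 5.54×10^-7/10⁻¹² = 5.54×10^5, and L = 10·log₁₀(I/I₀).
L = 10·(0.7435 + 5) = 57.44 dB.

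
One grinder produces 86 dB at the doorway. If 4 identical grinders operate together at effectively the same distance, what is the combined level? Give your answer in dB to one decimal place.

92.0 dB

With 4 equal, uncorrelated contributions the intensity is 4× that of one unit, giving a rise of 10·log₁₀ 4.
L_total = 86 + 10·log₁₀(4) = 86 + 6.021 = 92.02 dB.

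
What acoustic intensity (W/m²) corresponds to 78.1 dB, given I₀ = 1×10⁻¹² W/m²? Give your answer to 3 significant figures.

L = 10·log₁₀(I/I₀) ⇒ I = I₀·10^(L/10) = 10⁻¹² × 10^7.81.

6.46e-05 W/m²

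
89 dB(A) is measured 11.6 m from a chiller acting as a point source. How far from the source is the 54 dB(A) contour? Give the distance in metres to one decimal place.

Point-source spreading drops the level by 20·log₁₀(r₂/r₁); inverting, r₂/r₁ = 10^(ΔL/20).
r₂ = 11.6·10^((89−54)/20) = 11.6·10^(35.0/20) = 652.32 m.

652.3 m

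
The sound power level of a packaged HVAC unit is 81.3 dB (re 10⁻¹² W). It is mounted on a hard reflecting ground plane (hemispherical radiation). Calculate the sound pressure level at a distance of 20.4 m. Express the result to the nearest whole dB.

47 dB

L_p = L_w − 10·log₁₀(2π·r²) with r = 20.4 m.
2π·r² = 2615 m², 10·log₁₀ of that is 34.174 dB.
L_p = 81.3 − 34.174 = 47.13 dB.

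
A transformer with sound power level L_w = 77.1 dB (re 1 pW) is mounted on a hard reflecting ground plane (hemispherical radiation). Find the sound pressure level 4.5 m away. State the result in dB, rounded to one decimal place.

L_p = L_w − 10·log₁₀(2π·r²) with r = 4.5 m.
2π·r² = 127.2 m², 10·log₁₀ of that is 21.046 dB.
L_p = 77.1 − 21.046 = 56.05 dB.

56.1 dB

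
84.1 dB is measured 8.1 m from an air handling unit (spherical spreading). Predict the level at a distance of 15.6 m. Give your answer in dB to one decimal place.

78.4 dB

For a point source, L₂ = L₁ − 20·log₁₀(r₂/r₁).
L₂ = 84.1 − 20·log₁₀(15.6/8.1) = 84.1 − 5.693 = 78.41 dB.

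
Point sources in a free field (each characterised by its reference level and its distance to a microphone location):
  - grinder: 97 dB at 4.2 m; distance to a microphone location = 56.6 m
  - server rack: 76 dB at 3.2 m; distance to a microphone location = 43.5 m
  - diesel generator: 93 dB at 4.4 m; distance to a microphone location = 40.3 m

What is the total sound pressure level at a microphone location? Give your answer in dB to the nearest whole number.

First find each source's level at the receiver (point-source: −20·log₁₀(r/r_ref)), then combine on an intensity basis.
grinder: 97 − 20·log₁₀(56.6/4.2) = 97 − 22.59 = 74.41 dB.
server rack: 76 − 20·log₁₀(43.5/3.2) = 76 − 22.67 = 53.33 dB.
diesel generator: 93 − 20·log₁₀(40.3/4.4) = 93 − 19.24 = 73.76 dB.
Σ 10^(L/10) = 5.160e+07 → L_total = 10·log₁₀(5.160e+07) = 77.13 dB.

77 dB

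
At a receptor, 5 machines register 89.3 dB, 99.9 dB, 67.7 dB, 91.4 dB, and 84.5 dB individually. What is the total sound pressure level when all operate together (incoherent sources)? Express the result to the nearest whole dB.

101 dB

Incoherent sources combine by intensity addition: L_total = 10·log₁₀(Σ 10^(L_i/10)).
Σ 10^(L/10) = 10^(89.3/10) + 10^(99.9/10) + 10^(67.7/10) + 10^(91.4/10) + 10^(84.5/10) = 1.229e+10.
L_total = 10·log₁₀(1.229e+10) = 100.90 dB.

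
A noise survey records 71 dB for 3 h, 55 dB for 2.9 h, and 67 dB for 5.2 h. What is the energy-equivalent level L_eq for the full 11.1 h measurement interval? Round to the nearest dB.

68 dB

The energy average is taken in the linear domain: L_eq = 10·log₁₀[(Σ tᵢ·10^(Lᵢ/10))/T], T = 11.1 h.
Σ tᵢ·10^(Lᵢ/10) = 3·10^(71/10) + 2.9·10^(55/10) + 5.2·10^(67/10) = 6.475e+07.
L_eq = 10·log₁₀(6.475e+07/11.1) = 67.66 dB.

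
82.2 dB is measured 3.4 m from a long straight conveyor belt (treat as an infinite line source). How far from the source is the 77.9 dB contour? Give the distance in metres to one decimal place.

For a line source L₁ − L₂ = 10·log₁₀(r₂/r₁), so r₂ = r₁·10^((L₁−L₂)/10).
r₂ = 3.4·10^((82.2−77.9)/10) = 3.4·10^(4.3/10) = 9.15 m.

9.2 m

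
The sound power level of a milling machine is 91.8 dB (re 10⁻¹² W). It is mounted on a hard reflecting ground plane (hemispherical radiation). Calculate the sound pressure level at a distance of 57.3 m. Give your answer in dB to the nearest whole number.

49 dB

L_p = L_w − 10·log₁₀(2π·r²) with r = 57.3 m.
2π·r² = 2.063e+04 m², 10·log₁₀ of that is 43.145 dB.
L_p = 91.8 − 43.145 = 48.66 dB.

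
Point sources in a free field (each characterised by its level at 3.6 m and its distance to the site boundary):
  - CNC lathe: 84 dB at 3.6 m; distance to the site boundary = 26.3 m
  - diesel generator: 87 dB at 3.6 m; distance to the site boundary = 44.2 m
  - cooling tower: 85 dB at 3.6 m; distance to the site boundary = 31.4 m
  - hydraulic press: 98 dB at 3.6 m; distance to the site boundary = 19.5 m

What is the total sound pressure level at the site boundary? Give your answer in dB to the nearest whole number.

84 dB

First find each source's level at the receiver (point-source: −20·log₁₀(r/r_ref)), then combine on an intensity basis.
CNC lathe: 84 − 20·log₁₀(26.3/3.6) = 84 − 17.27 = 66.73 dB.
diesel generator: 87 − 20·log₁₀(44.2/3.6) = 87 − 21.78 = 65.22 dB.
cooling tower: 85 − 20·log₁₀(31.4/3.6) = 85 − 18.81 = 66.19 dB.
hydraulic press: 98 − 20·log₁₀(19.5/3.6) = 98 − 14.67 = 83.33 dB.
Σ 10^(L/10) = 2.272e+08 → L_total = 10·log₁₀(2.272e+08) = 83.56 dB.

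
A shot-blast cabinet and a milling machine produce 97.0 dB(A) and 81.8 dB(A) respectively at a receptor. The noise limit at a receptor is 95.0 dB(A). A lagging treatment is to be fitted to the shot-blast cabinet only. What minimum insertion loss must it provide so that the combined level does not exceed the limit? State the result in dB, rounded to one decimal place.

2.2 dB

Fixed contribution from the other source: Σ 10^(L/10) = 10^(81.8/10) = 1.514e+08 (81.80 dB(A)).
The limit corresponds to 10^(95.0/10) = 3.162e+09; subtracting the fixed part leaves 3.011e+09 for the shot-blast cabinet, i.e. 94.79 dB(A).
Required insertion loss = 97.0 − 94.79 = 2.21 dB.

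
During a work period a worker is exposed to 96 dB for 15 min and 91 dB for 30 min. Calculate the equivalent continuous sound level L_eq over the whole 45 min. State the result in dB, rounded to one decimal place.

93.4 dB

The energy average is taken in the linear domain: L_eq = 10·log₁₀[(Σ tᵢ·10^(Lᵢ/10))/T], T = 45 min.
Σ tᵢ·10^(Lᵢ/10) = 15·10^(96/10) + 30·10^(91/10) = 9.748e+10.
L_eq = 10·log₁₀(9.748e+10/45) = 93.36 dB.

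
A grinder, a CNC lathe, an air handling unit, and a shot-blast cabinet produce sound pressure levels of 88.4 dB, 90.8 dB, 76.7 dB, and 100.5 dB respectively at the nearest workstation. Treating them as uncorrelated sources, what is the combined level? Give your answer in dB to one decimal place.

101.2 dB

For uncorrelated sources the intensities add, so convert each level to linear form, sum, and take 10·log₁₀ of the total.
Σ 10^(L/10) = 10^(88.4/10) + 10^(90.8/10) + 10^(76.7/10) + 10^(100.5/10) = 1.316e+10.
L_total = 10·log₁₀(1.316e+10) = 101.19 dB.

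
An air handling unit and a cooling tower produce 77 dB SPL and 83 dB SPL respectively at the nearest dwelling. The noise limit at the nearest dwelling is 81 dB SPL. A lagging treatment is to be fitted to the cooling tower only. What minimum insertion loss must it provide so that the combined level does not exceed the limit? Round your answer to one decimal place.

Fixed contribution from the other source: Σ 10^(L/10) = 10^(77/10) = 5.012e+07 (77.00 dB SPL).
To meet 81 dB SPL overall, the treated cooling tower may contribute at most 10^(81/10) − 5.012e+07 = 7.577e+07, i.e. 78.80 dB SPL.
Required insertion loss = 83 − 78.80 = 4.20 dB.

4.2 dB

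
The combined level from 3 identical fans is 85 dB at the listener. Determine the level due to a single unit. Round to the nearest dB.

80 dB

3 equal contributions raise the level by 10·log₁₀ 3 = 4.771 dB, so each unit alone gives 85 − 4.771.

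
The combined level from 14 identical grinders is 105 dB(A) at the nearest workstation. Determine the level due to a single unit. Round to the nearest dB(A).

14 equal contributions raise the level by 10·log₁₀ 14 = 11.461 dB, so each unit alone gives 105 − 11.461.

94 dB(A)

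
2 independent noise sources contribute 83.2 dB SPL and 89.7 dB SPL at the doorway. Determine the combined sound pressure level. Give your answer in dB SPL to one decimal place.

90.6 dB SPL

Incoherent sources combine by intensity addition: L_total = 10·log₁₀(Σ 10^(L_i/10)).
Σ 10^(L/10) = 10^(83.2/10) + 10^(89.7/10) = 1.142e+09.
L_total = 10·log₁₀(1.142e+09) = 90.58 dB SPL.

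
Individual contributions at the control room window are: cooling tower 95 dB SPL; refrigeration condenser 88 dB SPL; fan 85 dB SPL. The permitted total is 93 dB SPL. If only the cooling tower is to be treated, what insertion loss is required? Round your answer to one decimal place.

4.8 dB

Fixed contribution from the other sources: Σ 10^(L/10) = 10^(88/10) + 10^(85/10) = 9.472e+08 (89.76 dB SPL).
The limit corresponds to 10^(93/10) = 1.995e+09; subtracting the fixed part leaves 1.048e+09 for the cooling tower, i.e. 90.20 dB SPL.
So the cooling tower must be reduced from 95 to 90.20 dB SPL: IL = 4.80 dB.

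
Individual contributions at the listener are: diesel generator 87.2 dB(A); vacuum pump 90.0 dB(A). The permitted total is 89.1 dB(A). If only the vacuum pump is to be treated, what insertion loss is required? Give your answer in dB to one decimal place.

Everything except the vacuum pump sums to 10^(87.2/10) = 5.248e+08 in linear terms, 87.20 dB(A).
To meet 89.1 dB(A) overall, the treated vacuum pump may contribute at most 10^(89.1/10) − 5.248e+08 = 2.880e+08, i.e. 84.59 dB(A).
So the vacuum pump must be reduced from 90.0 to 84.59 dB(A): IL = 5.41 dB.

5.4 dB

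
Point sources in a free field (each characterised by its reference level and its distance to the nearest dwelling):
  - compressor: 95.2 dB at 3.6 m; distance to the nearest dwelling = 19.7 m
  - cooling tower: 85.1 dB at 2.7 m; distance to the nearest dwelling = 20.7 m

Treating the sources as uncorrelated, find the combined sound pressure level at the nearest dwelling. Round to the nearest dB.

81 dB

Apply inverse-square spreading to bring every level to the receiver, then sum 10^(L/10).
compressor: 95.2 − 20·log₁₀(19.7/3.6) = 95.2 − 14.76 = 80.44 dB.
cooling tower: 85.1 − 20·log₁₀(20.7/2.7) = 85.1 − 17.69 = 67.41 dB.
Σ 10^(L/10) = 1.161e+08 → L_total = 10·log₁₀(1.161e+08) = 80.65 dB.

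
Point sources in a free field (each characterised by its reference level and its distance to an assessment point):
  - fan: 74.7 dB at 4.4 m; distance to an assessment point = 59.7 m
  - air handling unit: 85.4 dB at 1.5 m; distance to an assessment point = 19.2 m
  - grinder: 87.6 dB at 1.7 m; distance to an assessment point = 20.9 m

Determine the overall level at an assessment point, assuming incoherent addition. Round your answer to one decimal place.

First find each source's level at the receiver (point-source: −20·log₁₀(r/r_ref)), then combine on an intensity basis.
fan: 74.7 − 20·log₁₀(59.7/4.4) = 74.7 − 22.65 = 52.05 dB.
air handling unit: 85.4 − 20·log₁₀(19.2/1.5) = 85.4 − 22.14 = 63.26 dB.
grinder: 87.6 − 20·log₁₀(20.9/1.7) = 87.6 − 21.79 = 65.81 dB.
Σ 10^(L/10) = 6.084e+06 → L_total = 10·log₁₀(6.084e+06) = 67.84 dB.

67.8 dB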